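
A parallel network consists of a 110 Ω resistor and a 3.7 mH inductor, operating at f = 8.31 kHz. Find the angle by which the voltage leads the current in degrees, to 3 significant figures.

29.7°

ω = 2πf = 52210 rad/s
X_L = ωL = 193 Ω
Parallel: admittances add. Y = 1/R + 1/(jωL)
Y = (0.00909 − j0.00518) S
|Y| = 0.0105 S → |Z| = 1/|Y| = 95.6 Ω, ∠Z = −∠Y = 29.7°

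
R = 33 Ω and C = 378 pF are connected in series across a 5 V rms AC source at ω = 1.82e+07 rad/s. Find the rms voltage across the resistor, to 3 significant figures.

X_C = 1/(ωC) = 145 Ω
Z = 33.0 − j145 Ω
|Z| = √(33.0² + 145²) = 149 Ω
I = V/|Z| = 33.5 mA
V_R = I·|Z_R| = 0.0335 × 33.0 = 1.11 V

1.11 V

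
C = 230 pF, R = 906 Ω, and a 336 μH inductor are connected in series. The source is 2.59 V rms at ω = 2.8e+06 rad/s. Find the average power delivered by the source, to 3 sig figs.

X_L = ωL = 941 Ω
X_C = 1/(ωC) = 1550 Ω
Net reactance X = X_L − X_C = -612 Ω
Z = 906 − j612 Ω
|Z| = √(906² + 612²) = 1090 Ω
∠Z = arctan(-612/906) = -34.0°
I = V/|Z| = 2.37 mA
P = VI cos φ = 2.59 × 0.00237 × cos(-34.0°) = 5.08 mW

5.08 mW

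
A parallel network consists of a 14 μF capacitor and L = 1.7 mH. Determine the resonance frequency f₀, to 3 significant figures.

1.03 kHz

ω₀ = 1/√(LC) = 1/√(0.0017 × 1.4e-05) = 6482 rad/s
f₀ = ω₀/(2π) = 1.03 kHz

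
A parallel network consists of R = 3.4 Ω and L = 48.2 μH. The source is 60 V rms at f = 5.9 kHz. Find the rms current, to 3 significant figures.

37.9 A

ω = 2πf = 37070 rad/s
X_L = ωL = 1.79 Ω
Parallel: admittances add. Y = 1/R + 1/(jωL)
Y = (0.294 − j0.560) S
|Y| = 0.632 S → |Z| = 1/|Y| = 1.58 Ω, ∠Z = −∠Y = 62.3°
I = V/|Z| = 60/1.58 = 37.9 A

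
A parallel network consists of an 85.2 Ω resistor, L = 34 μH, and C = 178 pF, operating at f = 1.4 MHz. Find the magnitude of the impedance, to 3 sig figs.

84.2 Ω

ω = 2πf = 8.796e+06 rad/s
X_L = ωL = 299 Ω
X_C = 1/(ωC) = 639 Ω
Parallel: admittances add. Y = 1/R + 1/(jωL) + jωC
Y = (0.0117 − j0.00178) S
|Y| = 0.0119 S → |Z| = 1/|Y| = 84.2 Ω, ∠Z = −∠Y = 8.61°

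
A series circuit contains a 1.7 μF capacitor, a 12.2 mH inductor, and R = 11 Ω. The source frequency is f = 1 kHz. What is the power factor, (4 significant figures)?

ω = 2πf = 6283 rad/s
X_L = ωL = 76.65 Ω
X_C = 1/(ωC) = 93.62 Ω
Net reactance X = X_L − X_C = -16.97 Ω
Z = 11.00 − j16.97 Ω
|Z| = √(11.00² + 16.97²) = 20.22 Ω
∠Z = arctan(-16.97/11.00) = -57.04°
cos φ = cos(-57.04°) = 0.5440

0.5440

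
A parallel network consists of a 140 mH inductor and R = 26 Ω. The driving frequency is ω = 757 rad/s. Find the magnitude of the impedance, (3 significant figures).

X_L = ωL = 106 Ω
Parallel: admittances add. Y = 1/R + 1/(jωL)
Y = (0.0385 − j0.00944) S
|Y| = 0.0396 S → |Z| = 1/|Y| = 25.3 Ω, ∠Z = −∠Y = 13.8°

25.3 Ω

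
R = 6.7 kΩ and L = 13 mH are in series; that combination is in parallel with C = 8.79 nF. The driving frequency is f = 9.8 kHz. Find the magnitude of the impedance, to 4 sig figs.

ω = 2πf = 61580 rad/s
X_L = ωL = 800.5 Ω
X_C = 1/(ωC) = 1848 Ω
Branch 1 (R+jX_L): Z₁ = 6700 + j800.5 Ω, |Z₁| = 6748 Ω
Branch 2 (−jX_C): Z₂ = −j1848 Ω
Parallel: Z = Z₁Z₂/(Z₁+Z₂), |Z| = 1838 Ω, ∠Z = -74.30°

1838 Ω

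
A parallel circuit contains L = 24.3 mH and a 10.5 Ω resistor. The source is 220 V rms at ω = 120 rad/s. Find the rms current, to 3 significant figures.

78.3 A

X_L = ωL = 2.92 Ω
Parallel: admittances add. Y = 1/R + 1/(jωL)
Y = (0.0952 − j0.343) S
|Y| = 0.356 S → |Z| = 1/|Y| = 2.81 Ω, ∠Z = −∠Y = 74.5°
I = V/|Z| = 220/2.81 = 78.3 A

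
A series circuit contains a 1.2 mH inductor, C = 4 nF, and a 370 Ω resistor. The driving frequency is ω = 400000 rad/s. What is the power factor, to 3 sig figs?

X_L = ωL = 480 Ω
X_C = 1/(ωC) = 625 Ω
Net reactance X = X_L − X_C = -145 Ω
Z = 370 − j145 Ω
|Z| = √(370² + 145²) = 397 Ω
∠Z = arctan(-145/370) = -21.4°
cos φ = cos(-21.4°) = 0.931

0.931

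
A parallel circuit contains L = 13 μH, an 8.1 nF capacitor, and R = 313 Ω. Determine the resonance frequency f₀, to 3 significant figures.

490 kHz

ω₀ = 1/√(LC) = 1/√(1.3e-05 × 8.1e-09) = 3.082e+06 rad/s
f₀ = ω₀/(2π) = 490 kHz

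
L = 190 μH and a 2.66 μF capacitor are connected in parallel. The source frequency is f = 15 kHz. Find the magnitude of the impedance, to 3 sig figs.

ω = 2πf = 94250 rad/s
X_L = ωL = 17.9 Ω
X_C = 1/(ωC) = 3.99 Ω
Parallel: admittances add. Y = 1/(jωL) + jωC
Y = (0 + j0.195) S
|Y| = 0.195 S → |Z| = 1/|Y| = 5.13 Ω, ∠Z = −∠Y = -90.0°

5.13 Ω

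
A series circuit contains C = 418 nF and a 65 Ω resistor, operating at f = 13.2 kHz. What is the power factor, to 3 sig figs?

ω = 2πf = 82940 rad/s
X_C = 1/(ωC) = 28.8 Ω
Z = 65.0 − j28.8 Ω
|Z| = √(65.0² + 28.8²) = 71.1 Ω
∠Z = arctan(-28.8/65.0) = -23.9°
cos φ = cos(-23.9°) = 0.914

0.914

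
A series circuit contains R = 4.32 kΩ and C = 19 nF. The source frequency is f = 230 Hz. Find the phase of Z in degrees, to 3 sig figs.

ω = 2πf = 1445 rad/s
X_C = 1/(ωC) = 36400 Ω
Z = 4320 − j36400 Ω
|Z| = √(4320² + 36400²) = 36700 Ω
∠Z = arctan(-36400/4320) = -83.2°

-83.2°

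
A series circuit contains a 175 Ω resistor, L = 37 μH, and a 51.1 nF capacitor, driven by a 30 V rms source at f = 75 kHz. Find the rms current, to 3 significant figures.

170 mA

ω = 2πf = 471200 rad/s
X_L = ωL = 17.4 Ω
X_C = 1/(ωC) = 41.5 Ω
Net reactance X = X_L − X_C = -24.1 Ω
Z = 175 − j24.1 Ω
|Z| = √(175² + 24.1²) = 177 Ω
I = V/|Z| = 30/177 = 170 mA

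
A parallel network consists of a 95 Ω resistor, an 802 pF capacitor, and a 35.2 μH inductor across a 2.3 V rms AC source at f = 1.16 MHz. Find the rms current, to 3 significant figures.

ω = 2πf = 7.288e+06 rad/s
X_L = ωL = 257 Ω
X_C = 1/(ωC) = 171 Ω
Parallel: admittances add. Y = 1/R + 1/(jωL) + jωC
Y = (0.0105 + j0.00195) S
|Y| = 0.0107 S → |Z| = 1/|Y| = 93.4 Ω, ∠Z = −∠Y = -10.5°
I = V/|Z| = 2.3/93.4 = 24.6 mA

24.6 mA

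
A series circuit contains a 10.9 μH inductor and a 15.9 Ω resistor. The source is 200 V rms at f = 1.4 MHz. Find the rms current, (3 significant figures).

ω = 2πf = 8.796e+06 rad/s
X_L = ωL = 95.9 Ω
Z = 15.9 + j95.9 Ω
|Z| = √(15.9² + 95.9²) = 97.2 Ω
I = V/|Z| = 200/97.2 = 2.06 A

2.06 A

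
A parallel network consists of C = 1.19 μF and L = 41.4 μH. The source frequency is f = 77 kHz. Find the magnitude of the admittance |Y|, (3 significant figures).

ω = 2πf = 483800 rad/s
X_L = ωL = 20.0 Ω
X_C = 1/(ωC) = 1.74 Ω
Parallel: admittances add. Y = 1/(jωL) + jωC
Y = (0 + j0.526) S
|Y| = 0.526 S → |Z| = 1/|Y| = 1.90 Ω, ∠Z = −∠Y = -90.0°

526 mS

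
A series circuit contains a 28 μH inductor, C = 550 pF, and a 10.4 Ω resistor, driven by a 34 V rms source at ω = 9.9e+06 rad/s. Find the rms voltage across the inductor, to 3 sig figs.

X_L = ωL = 277 Ω
X_C = 1/(ωC) = 184 Ω
Net reactance X = X_L − X_C = 93.5 Ω
Z = 10.4 + j93.5 Ω
|Z| = √(10.4² + 93.5²) = 94.1 Ω
I = V/|Z| = 361 mA
V_L = I·|Z_L| = 0.361 × 277 = 100 V

100 V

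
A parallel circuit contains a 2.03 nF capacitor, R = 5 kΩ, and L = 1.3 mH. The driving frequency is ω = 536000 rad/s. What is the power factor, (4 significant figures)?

0.4993

X_L = ωL = 696.8 Ω
X_C = 1/(ωC) = 919.1 Ω
Parallel: admittances add. Y = 1/R + 1/(jωL) + jωC
Y = (0.0002000 − j0.0003471) S
|Y| = 0.0004006 S → |Z| = 1/|Y| = 2497 Ω, ∠Z = −∠Y = 60.05°
cos φ = cos(60.05°) = 0.4993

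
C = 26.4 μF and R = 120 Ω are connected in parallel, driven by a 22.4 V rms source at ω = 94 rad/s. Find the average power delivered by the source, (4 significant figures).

X_C = 1/(ωC) = 403.0 Ω
Parallel: admittances add. Y = 1/R + jωC
Y = (0.008333 + j0.002482) S
|Y| = 0.008695 S → |Z| = 1/|Y| = 115.0 Ω, ∠Z = −∠Y = -16.58°
I = V/|Z| = 194.8 mA
P = VI cos φ = 22.4 × 0.1948 × cos(-16.58°) = 4.181 W

4.181 W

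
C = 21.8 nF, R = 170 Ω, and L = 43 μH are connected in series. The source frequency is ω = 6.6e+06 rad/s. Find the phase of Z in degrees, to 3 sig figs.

X_L = ωL = 284 Ω
X_C = 1/(ωC) = 6.95 Ω
Net reactance X = X_L − X_C = 277 Ω
Z = 170 + j277 Ω
|Z| = √(170² + 277²) = 325 Ω
∠Z = arctan(277/170) = 58.4°

58.4°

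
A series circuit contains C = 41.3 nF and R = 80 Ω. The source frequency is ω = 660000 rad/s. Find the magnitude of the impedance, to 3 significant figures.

88.0 Ω

X_C = 1/(ωC) = 36.7 Ω
Z = 80.0 − j36.7 Ω
|Z| = √(80.0² + 36.7²) = 88.0 Ω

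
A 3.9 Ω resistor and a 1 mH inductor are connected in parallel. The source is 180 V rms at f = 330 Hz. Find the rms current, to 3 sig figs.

98.3 A

ω = 2πf = 2073 rad/s
X_L = ωL = 2.07 Ω
Parallel: admittances add. Y = 1/R + 1/(jωL)
Y = (0.256 − j0.482) S
|Y| = 0.546 S → |Z| = 1/|Y| = 1.83 Ω, ∠Z = −∠Y = 62.0°
I = V/|Z| = 180/1.83 = 98.3 A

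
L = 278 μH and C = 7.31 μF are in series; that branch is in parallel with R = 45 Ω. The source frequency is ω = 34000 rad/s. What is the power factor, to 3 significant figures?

X_L = ωL = 9.45 Ω
X_C = 1/(ωC) = 4.02 Ω
Branch 1: Z₁ = R = 45.0 Ω
Branch 2 (series LC): Z₂ = j(X_L − X_C) = j5.43 Ω
Parallel: Z = Z₁Z₂/(Z₁+Z₂), |Z| = 5.39 Ω, ∠Z = 83.1°
cos φ = cos(83.1°) = 0.120

0.120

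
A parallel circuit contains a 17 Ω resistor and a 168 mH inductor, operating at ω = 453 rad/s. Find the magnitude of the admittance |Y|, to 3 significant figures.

60.3 mS

X_L = ωL = 76.1 Ω
Parallel: admittances add. Y = 1/R + 1/(jωL)
Y = (0.0588 − j0.0131) S
|Y| = 0.0603 S → |Z| = 1/|Y| = 16.6 Ω, ∠Z = −∠Y = 12.6°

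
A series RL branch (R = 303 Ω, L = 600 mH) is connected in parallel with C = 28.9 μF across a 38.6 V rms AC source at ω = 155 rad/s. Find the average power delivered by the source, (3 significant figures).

4.49 W

X_L = ωL = 93.0 Ω
X_C = 1/(ωC) = 223 Ω
Branch 1 (R+jX_L): Z₁ = 303 + j93.0 Ω, |Z₁| = 317 Ω
Branch 2 (−jX_C): Z₂ = −j223 Ω
Parallel: Z = Z₁Z₂/(Z₁+Z₂), |Z| = 215 Ω, ∠Z = -49.7°
I = V/|Z| = 180 mA
P = VI cos φ = 38.6 × 0.180 × cos(-49.7°) = 4.49 W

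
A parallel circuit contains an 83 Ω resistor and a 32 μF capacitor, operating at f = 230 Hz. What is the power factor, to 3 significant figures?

ω = 2πf = 1445 rad/s
X_C = 1/(ωC) = 21.6 Ω
Parallel: admittances add. Y = 1/R + jωC
Y = (0.0120 + j0.0462) S
|Y| = 0.0478 S → |Z| = 1/|Y| = 20.9 Ω, ∠Z = −∠Y = -75.4°
cos φ = cos(-75.4°) = 0.252

0.252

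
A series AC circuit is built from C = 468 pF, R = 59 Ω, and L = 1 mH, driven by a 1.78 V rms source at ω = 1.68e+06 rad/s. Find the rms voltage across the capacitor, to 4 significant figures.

X_L = ωL = 1680 Ω
X_C = 1/(ωC) = 1272 Ω
Net reactance X = X_L − X_C = 408.1 Ω
Z = 59.00 + j408.1 Ω
|Z| = √(59.00² + 408.1²) = 412.4 Ω
I = V/|Z| = 4.317 mA
V_C = I·|Z_C| = 0.004317 × 1272 = 5.490 V

5.490 V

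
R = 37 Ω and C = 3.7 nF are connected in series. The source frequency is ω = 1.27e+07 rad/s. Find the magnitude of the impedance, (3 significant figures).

42.7 Ω

X_C = 1/(ωC) = 21.3 Ω
Z = 37.0 − j21.3 Ω
|Z| = √(37.0² + 21.3²) = 42.7 Ω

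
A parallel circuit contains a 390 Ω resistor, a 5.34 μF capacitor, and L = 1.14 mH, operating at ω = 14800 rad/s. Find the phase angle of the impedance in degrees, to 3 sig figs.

X_L = ωL = 16.9 Ω
X_C = 1/(ωC) = 12.7 Ω
Parallel: admittances add. Y = 1/R + 1/(jωL) + jωC
Y = (0.00256 + j0.0198) S
|Y| = 0.0199 S → |Z| = 1/|Y| = 50.2 Ω, ∠Z = −∠Y = -82.6°

-82.6°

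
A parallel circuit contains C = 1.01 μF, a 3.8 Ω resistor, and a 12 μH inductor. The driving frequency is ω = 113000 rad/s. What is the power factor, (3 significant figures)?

0.389

X_L = ωL = 1.36 Ω
X_C = 1/(ωC) = 8.76 Ω
Parallel: admittances add. Y = 1/R + 1/(jωL) + jωC
Y = (0.263 − j0.623) S
|Y| = 0.677 S → |Z| = 1/|Y| = 1.48 Ω, ∠Z = −∠Y = 67.1°
cos φ = cos(67.1°) = 0.389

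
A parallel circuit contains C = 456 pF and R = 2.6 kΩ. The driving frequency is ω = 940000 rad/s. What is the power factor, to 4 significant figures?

X_C = 1/(ωC) = 2333 Ω
Parallel: admittances add. Y = 1/R + jωC
Y = (0.0003846 + j0.0004286) S
|Y| = 0.0005759 S → |Z| = 1/|Y| = 1736 Ω, ∠Z = −∠Y = -48.10°
cos φ = cos(-48.10°) = 0.6679

0.6679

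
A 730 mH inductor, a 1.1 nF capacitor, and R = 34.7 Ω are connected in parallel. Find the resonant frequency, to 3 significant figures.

ω₀ = 1/√(LC) = 1/√(0.73 × 1.1e-09) = 35290 rad/s
f₀ = ω₀/(2π) = 5.62 kHz

5.62 kHz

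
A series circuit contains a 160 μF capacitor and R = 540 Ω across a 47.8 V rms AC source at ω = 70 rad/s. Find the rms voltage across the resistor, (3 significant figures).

X_C = 1/(ωC) = 89.3 Ω
Z = 540 − j89.3 Ω
|Z| = √(540² + 89.3²) = 547 Ω
I = V/|Z| = 87.3 mA
V_R = I·|Z_R| = 0.0873 × 540 = 47.2 V

47.2 V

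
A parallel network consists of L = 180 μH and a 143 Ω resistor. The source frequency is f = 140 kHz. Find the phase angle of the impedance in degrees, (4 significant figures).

ω = 2πf = 879600 rad/s
X_L = ωL = 158.3 Ω
Parallel: admittances add. Y = 1/R + 1/(jωL)
Y = (0.006993 − j0.006316) S
|Y| = 0.009423 S → |Z| = 1/|Y| = 106.1 Ω, ∠Z = −∠Y = 42.09°

42.09°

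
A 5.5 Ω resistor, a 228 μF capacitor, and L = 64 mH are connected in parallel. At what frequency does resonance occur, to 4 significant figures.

ω₀ = 1/√(LC) = 1/√(0.064 × 0.000228) = 261.8 rad/s
f₀ = ω₀/(2π) = 41.66 Hz

41.66 Hz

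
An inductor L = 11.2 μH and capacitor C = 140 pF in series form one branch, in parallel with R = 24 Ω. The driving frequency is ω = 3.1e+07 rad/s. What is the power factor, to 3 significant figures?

X_L = ωL = 347 Ω
X_C = 1/(ωC) = 230 Ω
Branch 1: Z₁ = R = 24.0 Ω
Branch 2 (series LC): Z₂ = j(X_L − X_C) = j117 Ω
Parallel: Z = Z₁Z₂/(Z₁+Z₂), |Z| = 23.5 Ω, ∠Z = 11.6°
cos φ = cos(11.6°) = 0.980

0.980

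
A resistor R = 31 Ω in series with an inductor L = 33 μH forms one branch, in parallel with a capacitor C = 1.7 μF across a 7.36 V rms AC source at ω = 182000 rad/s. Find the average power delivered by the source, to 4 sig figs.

1.684 W

X_L = ωL = 6.006 Ω
X_C = 1/(ωC) = 3.232 Ω
Branch 1 (R+jX_L): Z₁ = 31.00 + j6.006 Ω, |Z₁| = 31.58 Ω
Branch 2 (−jX_C): Z₂ = −j3.232 Ω
Parallel: Z = Z₁Z₂/(Z₁+Z₂), |Z| = 3.279 Ω, ∠Z = -84.15°
I = V/|Z| = 2.245 A
P = VI cos φ = 7.36 × 2.245 × cos(-84.15°) = 1.684 W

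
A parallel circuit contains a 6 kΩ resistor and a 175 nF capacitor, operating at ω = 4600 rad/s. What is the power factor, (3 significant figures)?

0.203

X_C = 1/(ωC) = 1240 Ω
Parallel: admittances add. Y = 1/R + jωC
Y = (0.000167 + j0.000805) S
|Y| = 0.000822 S → |Z| = 1/|Y| = 1220 Ω, ∠Z = −∠Y = -78.3°
cos φ = cos(-78.3°) = 0.203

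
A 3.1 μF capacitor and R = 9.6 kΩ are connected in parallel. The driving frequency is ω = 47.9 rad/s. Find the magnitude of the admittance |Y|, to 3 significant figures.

181 μS

X_C = 1/(ωC) = 6730 Ω
Parallel: admittances add. Y = 1/R + jωC
Y = (0.000104 + j0.000148) S
|Y| = 0.000181 S → |Z| = 1/|Y| = 5510 Ω, ∠Z = −∠Y = -55.0°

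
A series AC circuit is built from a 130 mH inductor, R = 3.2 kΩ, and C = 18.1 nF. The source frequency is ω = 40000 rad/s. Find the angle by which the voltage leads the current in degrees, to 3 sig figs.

50.0°

X_L = ωL = 5200 Ω
X_C = 1/(ωC) = 1380 Ω
Net reactance X = X_L − X_C = 3820 Ω
Z = 3200 + j3820 Ω
|Z| = √(3200² + 3820²) = 4980 Ω
∠Z = arctan(3820/3200) = 50.0°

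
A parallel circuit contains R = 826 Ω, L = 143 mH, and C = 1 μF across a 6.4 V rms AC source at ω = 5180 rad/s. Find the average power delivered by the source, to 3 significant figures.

X_L = ωL = 741 Ω
X_C = 1/(ωC) = 193 Ω
Parallel: admittances add. Y = 1/R + 1/(jωL) + jωC
Y = (0.00121 + j0.00383) S
|Y| = 0.00402 S → |Z| = 1/|Y| = 249 Ω, ∠Z = −∠Y = -72.5°
I = V/|Z| = 25.7 mA
P = VI cos φ = 6.4 × 0.0257 × cos(-72.5°) = 49.6 mW

49.6 mW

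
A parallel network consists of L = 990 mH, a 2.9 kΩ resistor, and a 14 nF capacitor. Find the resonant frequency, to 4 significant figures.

ω₀ = 1/√(LC) = 1/√(0.99 × 1.4e-08) = 8494 rad/s
f₀ = ω₀/(2π) = 1.352 kHz

1.352 kHz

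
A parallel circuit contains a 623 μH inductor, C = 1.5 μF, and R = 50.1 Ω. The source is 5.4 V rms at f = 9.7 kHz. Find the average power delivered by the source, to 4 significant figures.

582.0 mW

ω = 2πf = 60950 rad/s
X_L = ωL = 37.97 Ω
X_C = 1/(ωC) = 10.94 Ω
Parallel: admittances add. Y = 1/R + 1/(jωL) + jωC
Y = (0.01996 + j0.06508) S
|Y| = 0.06808 S → |Z| = 1/|Y| = 14.69 Ω, ∠Z = −∠Y = -72.95°
I = V/|Z| = 367.6 mA
P = VI cos φ = 5.4 × 0.3676 × cos(-72.95°) = 582.0 mW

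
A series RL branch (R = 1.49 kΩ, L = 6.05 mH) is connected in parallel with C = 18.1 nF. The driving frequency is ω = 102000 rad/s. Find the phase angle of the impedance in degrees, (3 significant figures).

-70.4°

X_L = ωL = 617 Ω
X_C = 1/(ωC) = 542 Ω
Branch 1 (R+jX_L): Z₁ = 1490 + j617 Ω, |Z₁| = 1610 Ω
Branch 2 (−jX_C): Z₂ = −j542 Ω
Parallel: Z = Z₁Z₂/(Z₁+Z₂), |Z| = 586 Ω, ∠Z = -70.4°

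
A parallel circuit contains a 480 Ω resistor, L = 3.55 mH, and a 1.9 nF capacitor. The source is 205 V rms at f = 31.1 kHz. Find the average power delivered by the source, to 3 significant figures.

ω = 2πf = 195400 rad/s
X_L = ωL = 694 Ω
X_C = 1/(ωC) = 2690 Ω
Parallel: admittances add. Y = 1/R + 1/(jωL) + jωC
Y = (0.00208 − j0.00107) S
|Y| = 0.00234 S → |Z| = 1/|Y| = 427 Ω, ∠Z = −∠Y = 27.2°
I = V/|Z| = 480 mA
P = VI cos φ = 205 × 0.480 × cos(27.2°) = 87.6 W

87.6 W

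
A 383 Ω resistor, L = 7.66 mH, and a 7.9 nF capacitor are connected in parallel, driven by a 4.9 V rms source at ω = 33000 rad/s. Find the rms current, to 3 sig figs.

X_L = ωL = 253 Ω
X_C = 1/(ωC) = 3840 Ω
Parallel: admittances add. Y = 1/R + 1/(jωL) + jωC
Y = (0.00261 − j0.00370) S
|Y| = 0.00452 S → |Z| = 1/|Y| = 221 Ω, ∠Z = −∠Y = 54.8°
I = V/|Z| = 4.9/221 = 22.2 mA

22.2 mA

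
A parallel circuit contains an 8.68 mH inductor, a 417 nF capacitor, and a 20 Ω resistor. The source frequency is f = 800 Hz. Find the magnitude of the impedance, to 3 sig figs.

18.5 Ω

ω = 2πf = 5027 rad/s
X_L = ωL = 43.6 Ω
X_C = 1/(ωC) = 477 Ω
Parallel: admittances add. Y = 1/R + 1/(jωL) + jωC
Y = (0.0500 − j0.0208) S
|Y| = 0.0542 S → |Z| = 1/|Y| = 18.5 Ω, ∠Z = −∠Y = 22.6°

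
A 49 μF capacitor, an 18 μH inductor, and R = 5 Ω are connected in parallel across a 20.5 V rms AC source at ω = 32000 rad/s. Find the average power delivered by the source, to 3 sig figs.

X_L = ωL = 0.576 Ω
X_C = 1/(ωC) = 0.638 Ω
Parallel: admittances add. Y = 1/R + 1/(jωL) + jωC
Y = (0.200 − j0.168) S
|Y| = 0.261 S → |Z| = 1/|Y| = 3.83 Ω, ∠Z = −∠Y = 40.0°
I = V/|Z| = 5.36 A
P = VI cos φ = 20.5 × 5.36 × cos(40.0°) = 84.1 W

84.1 W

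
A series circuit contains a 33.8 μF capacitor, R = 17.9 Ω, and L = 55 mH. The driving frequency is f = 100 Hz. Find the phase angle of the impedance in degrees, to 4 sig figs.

-34.99°

ω = 2πf = 628.3 rad/s
X_L = ωL = 34.56 Ω
X_C = 1/(ωC) = 47.09 Ω
Net reactance X = X_L − X_C = -12.53 Ω
Z = 17.90 − j12.53 Ω
|Z| = √(17.90² + 12.53²) = 21.85 Ω
∠Z = arctan(-12.53/17.90) = -34.99°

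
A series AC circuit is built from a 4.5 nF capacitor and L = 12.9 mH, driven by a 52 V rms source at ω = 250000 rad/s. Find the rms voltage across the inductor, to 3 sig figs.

X_L = ωL = 3220 Ω
X_C = 1/(ωC) = 889 Ω
Net reactance X = X_L − X_C = 2340 Ω
Z = j2340 Ω
|Z| = √(0² + 2340²) = 2340 Ω
I = V/|Z| = 22.3 mA
V_L = I·|Z_L| = 0.0223 × 3220 = 71.8 V

71.8 V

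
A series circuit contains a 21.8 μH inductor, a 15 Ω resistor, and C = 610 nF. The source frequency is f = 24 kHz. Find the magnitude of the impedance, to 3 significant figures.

ω = 2πf = 150800 rad/s
X_L = ωL = 3.29 Ω
X_C = 1/(ωC) = 10.9 Ω
Net reactance X = X_L − X_C = -7.58 Ω
Z = 15.0 − j7.58 Ω
|Z| = √(15.0² + 7.58²) = 16.8 Ω

16.8 Ω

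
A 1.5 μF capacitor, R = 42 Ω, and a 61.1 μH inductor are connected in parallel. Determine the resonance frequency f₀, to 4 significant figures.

16.62 kHz

ω₀ = 1/√(LC) = 1/√(6.11e-05 × 1.5e-06) = 104500 rad/s
f₀ = ω₀/(2π) = 16.62 kHz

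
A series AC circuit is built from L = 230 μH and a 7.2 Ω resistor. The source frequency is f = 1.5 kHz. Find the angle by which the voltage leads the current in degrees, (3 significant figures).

ω = 2πf = 9425 rad/s
X_L = ωL = 2.17 Ω
Z = 7.20 + j2.17 Ω
|Z| = √(7.20² + 2.17²) = 7.52 Ω
∠Z = arctan(2.17/7.20) = 16.8°

16.8°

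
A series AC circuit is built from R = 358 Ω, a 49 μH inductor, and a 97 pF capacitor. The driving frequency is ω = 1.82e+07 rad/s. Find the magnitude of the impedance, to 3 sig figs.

484 Ω

X_L = ωL = 892 Ω
X_C = 1/(ωC) = 566 Ω
Net reactance X = X_L − X_C = 325 Ω
Z = 358 + j325 Ω
|Z| = √(358² + 325²) = 484 Ω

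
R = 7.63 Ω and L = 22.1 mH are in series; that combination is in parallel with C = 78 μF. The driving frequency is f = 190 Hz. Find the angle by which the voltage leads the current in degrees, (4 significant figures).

-80.13°

ω = 2πf = 1194 rad/s
X_L = ωL = 26.38 Ω
X_C = 1/(ωC) = 10.74 Ω
Branch 1 (R+jX_L): Z₁ = 7.630 + j26.38 Ω, |Z₁| = 27.46 Ω
Branch 2 (−jX_C): Z₂ = −j10.74 Ω
Parallel: Z = Z₁Z₂/(Z₁+Z₂), |Z| = 16.95 Ω, ∠Z = -80.13°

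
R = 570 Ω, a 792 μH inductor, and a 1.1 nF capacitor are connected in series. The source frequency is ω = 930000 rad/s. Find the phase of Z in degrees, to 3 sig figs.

-22.9°

X_L = ωL = 737 Ω
X_C = 1/(ωC) = 978 Ω
Net reactance X = X_L − X_C = -241 Ω
Z = 570 − j241 Ω
|Z| = √(570² + 241²) = 619 Ω
∠Z = arctan(-241/570) = -22.9°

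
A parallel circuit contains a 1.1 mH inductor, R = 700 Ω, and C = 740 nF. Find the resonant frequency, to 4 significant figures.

ω₀ = 1/√(LC) = 1/√(0.0011 × 7.4e-07) = 35050 rad/s
f₀ = ω₀/(2π) = 5.578 kHz

5.578 kHz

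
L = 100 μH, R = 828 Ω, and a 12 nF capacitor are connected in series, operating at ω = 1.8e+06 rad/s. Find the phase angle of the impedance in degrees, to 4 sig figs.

9.173°

X_L = ωL = 180.0 Ω
X_C = 1/(ωC) = 46.30 Ω
Net reactance X = X_L − X_C = 133.7 Ω
Z = 828.0 + j133.7 Ω
|Z| = √(828.0² + 133.7²) = 838.7 Ω
∠Z = arctan(133.7/828.0) = 9.173°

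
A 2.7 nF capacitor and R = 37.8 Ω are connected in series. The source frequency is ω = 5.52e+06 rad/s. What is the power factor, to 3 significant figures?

X_C = 1/(ωC) = 67.1 Ω
Z = 37.8 − j67.1 Ω
|Z| = √(37.8² + 67.1²) = 77.0 Ω
∠Z = arctan(-67.1/37.8) = -60.6°
cos φ = cos(-60.6°) = 0.491

0.491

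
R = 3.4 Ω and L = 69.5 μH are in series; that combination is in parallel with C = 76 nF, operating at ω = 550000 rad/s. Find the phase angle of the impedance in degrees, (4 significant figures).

X_L = ωL = 38.22 Ω
X_C = 1/(ωC) = 23.92 Ω
Branch 1 (R+jX_L): Z₁ = 3.400 + j38.22 Ω, |Z₁| = 38.38 Ω
Branch 2 (−jX_C): Z₂ = −j23.92 Ω
Parallel: Z = Z₁Z₂/(Z₁+Z₂), |Z| = 62.45 Ω, ∠Z = -81.71°

-81.71°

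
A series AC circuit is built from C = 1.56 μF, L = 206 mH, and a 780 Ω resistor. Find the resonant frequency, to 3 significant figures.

ω₀ = 1/√(LC) = 1/√(0.206 × 1.56e-06) = 1764 rad/s
f₀ = ω₀/(2π) = 281 Hz

281 Hz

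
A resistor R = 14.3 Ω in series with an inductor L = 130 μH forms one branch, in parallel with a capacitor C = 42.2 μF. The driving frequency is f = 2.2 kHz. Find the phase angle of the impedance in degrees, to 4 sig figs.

ω = 2πf = 13820 rad/s
X_L = ωL = 1.797 Ω
X_C = 1/(ωC) = 1.714 Ω
Branch 1 (R+jX_L): Z₁ = 14.30 + j1.797 Ω, |Z₁| = 14.41 Ω
Branch 2 (−jX_C): Z₂ = −j1.714 Ω
Parallel: Z = Z₁Z₂/(Z₁+Z₂), |Z| = 1.728 Ω, ∠Z = -83.17°

-83.17°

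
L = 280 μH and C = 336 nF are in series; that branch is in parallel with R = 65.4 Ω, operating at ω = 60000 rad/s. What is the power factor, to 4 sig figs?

0.4483

X_L = ωL = 16.80 Ω
X_C = 1/(ωC) = 49.60 Ω
Branch 1: Z₁ = R = 65.40 Ω
Branch 2 (series LC): Z₂ = j(X_L − X_C) = −j32.80 Ω
Parallel: Z = Z₁Z₂/(Z₁+Z₂), |Z| = 29.32 Ω, ∠Z = -63.36°
cos φ = cos(-63.36°) = 0.4483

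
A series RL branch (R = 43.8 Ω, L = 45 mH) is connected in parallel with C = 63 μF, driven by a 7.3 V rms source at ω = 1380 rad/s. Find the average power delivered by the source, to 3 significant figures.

X_L = ωL = 62.1 Ω
X_C = 1/(ωC) = 11.5 Ω
Branch 1 (R+jX_L): Z₁ = 43.8 + j62.1 Ω, |Z₁| = 76.0 Ω
Branch 2 (−jX_C): Z₂ = −j11.5 Ω
Parallel: Z = Z₁Z₂/(Z₁+Z₂), |Z| = 13.1 Ω, ∠Z = -84.3°
I = V/|Z| = 559 mA
P = VI cos φ = 7.3 × 0.559 × cos(-84.3°) = 404 mW

404 mW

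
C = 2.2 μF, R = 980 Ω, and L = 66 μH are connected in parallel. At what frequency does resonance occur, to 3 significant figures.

13.2 kHz

ω₀ = 1/√(LC) = 1/√(6.6e-05 × 2.2e-06) = 82990 rad/s
f₀ = ω₀/(2π) = 13.2 kHz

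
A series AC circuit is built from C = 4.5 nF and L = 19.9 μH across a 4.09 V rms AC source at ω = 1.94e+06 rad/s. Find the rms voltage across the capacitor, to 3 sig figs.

X_L = ωL = 38.6 Ω
X_C = 1/(ωC) = 115 Ω
Net reactance X = X_L − X_C = -75.9 Ω
Z = − j75.9 Ω
|Z| = √(0² + 75.9²) = 75.9 Ω
I = V/|Z| = 53.9 mA
V_C = I·|Z_C| = 0.0539 × 115 = 6.17 V

6.17 V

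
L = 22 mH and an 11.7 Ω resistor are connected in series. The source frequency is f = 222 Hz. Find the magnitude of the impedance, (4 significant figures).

ω = 2πf = 1395 rad/s
X_L = ωL = 30.69 Ω
Z = 11.70 + j30.69 Ω
|Z| = √(11.70² + 30.69²) = 32.84 Ω

32.84 Ω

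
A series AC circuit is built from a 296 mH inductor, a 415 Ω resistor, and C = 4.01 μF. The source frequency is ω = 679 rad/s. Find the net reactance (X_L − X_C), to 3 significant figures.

-166 Ω

X_L = ωL = 201 Ω
X_C = 1/(ωC) = 367 Ω
X = 201 − 367 = -166 Ω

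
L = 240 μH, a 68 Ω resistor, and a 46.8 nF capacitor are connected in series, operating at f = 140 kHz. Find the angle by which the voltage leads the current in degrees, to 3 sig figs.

70.0°

ω = 2πf = 879600 rad/s
X_L = ωL = 211 Ω
X_C = 1/(ωC) = 24.3 Ω
Net reactance X = X_L − X_C = 187 Ω
Z = 68.0 + j187 Ω
|Z| = √(68.0² + 187²) = 199 Ω
∠Z = arctan(187/68.0) = 70.0°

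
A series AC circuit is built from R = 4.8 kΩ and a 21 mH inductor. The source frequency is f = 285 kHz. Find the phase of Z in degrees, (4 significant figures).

ω = 2πf = 1.791e+06 rad/s
X_L = ωL = 37600 Ω
Z = 4800 + j37600 Ω
|Z| = √(4800² + 37600²) = 37910 Ω
∠Z = arctan(37600/4800) = 82.73°

82.73°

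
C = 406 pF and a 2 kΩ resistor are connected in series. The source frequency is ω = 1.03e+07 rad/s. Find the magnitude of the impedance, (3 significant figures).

X_C = 1/(ωC) = 239 Ω
Z = 2000 − j239 Ω
|Z| = √(2000² + 239²) = 2010 Ω

2010 Ω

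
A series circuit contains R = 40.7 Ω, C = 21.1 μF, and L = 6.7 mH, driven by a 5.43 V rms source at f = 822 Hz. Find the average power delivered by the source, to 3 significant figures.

ω = 2πf = 5165 rad/s
X_L = ωL = 34.6 Ω
X_C = 1/(ωC) = 9.18 Ω
Net reactance X = X_L − X_C = 25.4 Ω
Z = 40.7 + j25.4 Ω
|Z| = √(40.7² + 25.4²) = 48.0 Ω
∠Z = arctan(25.4/40.7) = 32.0°
I = V/|Z| = 113 mA
P = VI cos φ = 5.43 × 0.113 × cos(32.0°) = 521 mW

521 mW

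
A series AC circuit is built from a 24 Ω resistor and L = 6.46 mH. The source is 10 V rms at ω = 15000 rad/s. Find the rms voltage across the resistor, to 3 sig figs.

2.40 V

X_L = ωL = 96.9 Ω
Z = 24.0 + j96.9 Ω
|Z| = √(24.0² + 96.9²) = 99.8 Ω
I = V/|Z| = 100 mA
V_R = I·|Z_R| = 0.100 × 24.0 = 2.40 V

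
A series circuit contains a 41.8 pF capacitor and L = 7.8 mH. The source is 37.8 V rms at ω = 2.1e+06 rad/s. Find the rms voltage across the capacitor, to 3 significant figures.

86.3 V

X_L = ωL = 16400 Ω
X_C = 1/(ωC) = 11400 Ω
Net reactance X = X_L − X_C = 4990 Ω
Z = j4990 Ω
|Z| = √(0² + 4990²) = 4990 Ω
I = V/|Z| = 7.58 mA
V_C = I·|Z_C| = 0.00758 × 11400 = 86.3 V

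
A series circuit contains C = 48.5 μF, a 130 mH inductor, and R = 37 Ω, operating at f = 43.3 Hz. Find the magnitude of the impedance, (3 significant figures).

54.8 Ω

ω = 2πf = 272.1 rad/s
X_L = ωL = 35.4 Ω
X_C = 1/(ωC) = 75.8 Ω
Net reactance X = X_L − X_C = -40.4 Ω
Z = 37.0 − j40.4 Ω
|Z| = √(37.0² + 40.4²) = 54.8 Ω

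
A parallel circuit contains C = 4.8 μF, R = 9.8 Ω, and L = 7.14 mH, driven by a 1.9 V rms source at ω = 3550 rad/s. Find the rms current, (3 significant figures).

X_L = ωL = 25.3 Ω
X_C = 1/(ωC) = 58.7 Ω
Parallel: admittances add. Y = 1/R + 1/(jωL) + jωC
Y = (0.102 − j0.0224) S
|Y| = 0.104 S → |Z| = 1/|Y| = 9.57 Ω, ∠Z = −∠Y = 12.4°
I = V/|Z| = 1.9/9.57 = 198 mA

198 mA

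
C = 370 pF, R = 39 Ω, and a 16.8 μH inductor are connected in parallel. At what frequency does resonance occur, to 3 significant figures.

ω₀ = 1/√(LC) = 1/√(1.68e-05 × 3.7e-10) = 1.268e+07 rad/s
f₀ = ω₀/(2π) = 2.02 MHz

2.02 MHz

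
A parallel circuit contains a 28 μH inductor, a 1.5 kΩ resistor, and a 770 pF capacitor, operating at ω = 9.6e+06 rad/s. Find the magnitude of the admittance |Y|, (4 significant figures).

X_L = ωL = 268.8 Ω
X_C = 1/(ωC) = 135.3 Ω
Parallel: admittances add. Y = 1/R + 1/(jωL) + jωC
Y = (0.0006667 + j0.003672) S
|Y| = 0.003732 S → |Z| = 1/|Y| = 268.0 Ω, ∠Z = −∠Y = -79.71°

3.732 mS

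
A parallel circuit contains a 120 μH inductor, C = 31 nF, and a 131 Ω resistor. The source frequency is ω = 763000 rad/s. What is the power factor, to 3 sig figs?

0.514

X_L = ωL = 91.6 Ω
X_C = 1/(ωC) = 42.3 Ω
Parallel: admittances add. Y = 1/R + 1/(jωL) + jωC
Y = (0.00763 + j0.0127) S
|Y| = 0.0148 S → |Z| = 1/|Y| = 67.4 Ω, ∠Z = −∠Y = -59.1°
cos φ = cos(-59.1°) = 0.514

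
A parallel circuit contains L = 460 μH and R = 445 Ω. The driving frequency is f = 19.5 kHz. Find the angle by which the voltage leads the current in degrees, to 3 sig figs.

ω = 2πf = 122500 rad/s
X_L = ωL = 56.4 Ω
Parallel: admittances add. Y = 1/R + 1/(jωL)
Y = (0.00225 − j0.0177) S
|Y| = 0.0179 S → |Z| = 1/|Y| = 55.9 Ω, ∠Z = −∠Y = 82.8°

82.8°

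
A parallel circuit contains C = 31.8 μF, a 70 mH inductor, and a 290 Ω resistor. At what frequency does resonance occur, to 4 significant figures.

ω₀ = 1/√(LC) = 1/√(0.07 × 3.18e-05) = 670.3 rad/s
f₀ = ω₀/(2π) = 106.7 Hz

106.7 Hz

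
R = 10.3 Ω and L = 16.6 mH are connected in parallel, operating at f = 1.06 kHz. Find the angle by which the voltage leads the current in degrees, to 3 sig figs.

5.32°

ω = 2πf = 6660 rad/s
X_L = ωL = 111 Ω
Parallel: admittances add. Y = 1/R + 1/(jωL)
Y = (0.0971 − j0.00904) S
|Y| = 0.0975 S → |Z| = 1/|Y| = 10.3 Ω, ∠Z = −∠Y = 5.32°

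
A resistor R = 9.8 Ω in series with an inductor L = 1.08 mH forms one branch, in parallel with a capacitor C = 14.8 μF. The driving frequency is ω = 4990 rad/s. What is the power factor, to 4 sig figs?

X_L = ωL = 5.389 Ω
X_C = 1/(ωC) = 13.54 Ω
Branch 1 (R+jX_L): Z₁ = 9.800 + j5.389 Ω, |Z₁| = 11.18 Ω
Branch 2 (−jX_C): Z₂ = −j13.54 Ω
Parallel: Z = Z₁Z₂/(Z₁+Z₂), |Z| = 11.88 Ω, ∠Z = -21.44°
cos φ = cos(-21.44°) = 0.9308

0.9308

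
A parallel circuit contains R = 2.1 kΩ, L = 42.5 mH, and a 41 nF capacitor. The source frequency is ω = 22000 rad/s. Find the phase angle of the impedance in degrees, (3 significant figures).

X_L = ωL = 935 Ω
X_C = 1/(ωC) = 1110 Ω
Parallel: admittances add. Y = 1/R + 1/(jωL) + jωC
Y = (0.000476 − j0.000168) S
|Y| = 0.000505 S → |Z| = 1/|Y| = 1980 Ω, ∠Z = −∠Y = 19.4°

19.4°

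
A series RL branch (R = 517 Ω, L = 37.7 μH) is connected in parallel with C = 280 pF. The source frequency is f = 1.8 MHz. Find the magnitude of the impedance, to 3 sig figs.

400 Ω

ω = 2πf = 1.131e+07 rad/s
X_L = ωL = 426 Ω
X_C = 1/(ωC) = 316 Ω
Branch 1 (R+jX_L): Z₁ = 517 + j426 Ω, |Z₁| = 670 Ω
Branch 2 (−jX_C): Z₂ = −j316 Ω
Parallel: Z = Z₁Z₂/(Z₁+Z₂), |Z| = 400 Ω, ∠Z = -62.6°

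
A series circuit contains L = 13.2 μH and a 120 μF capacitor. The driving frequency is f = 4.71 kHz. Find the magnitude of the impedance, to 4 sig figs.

0.1090 Ω

ω = 2πf = 29590 rad/s
X_L = ωL = 0.3906 Ω
X_C = 1/(ωC) = 0.2816 Ω
Net reactance X = X_L − X_C = 0.1090 Ω
Z = j0.1090 Ω
|Z| = √(0² + 0.1090²) = 0.1090 Ω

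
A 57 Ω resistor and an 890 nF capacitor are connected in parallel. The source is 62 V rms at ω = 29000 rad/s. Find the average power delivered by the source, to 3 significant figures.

67.4 W

X_C = 1/(ωC) = 38.7 Ω
Parallel: admittances add. Y = 1/R + jωC
Y = (0.0175 + j0.0258) S
|Y| = 0.0312 S → |Z| = 1/|Y| = 32.0 Ω, ∠Z = −∠Y = -55.8°
I = V/|Z| = 1.93 A
P = VI cos φ = 62 × 1.93 × cos(-55.8°) = 67.4 W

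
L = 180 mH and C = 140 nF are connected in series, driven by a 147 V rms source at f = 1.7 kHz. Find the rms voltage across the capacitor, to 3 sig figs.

ω = 2πf = 10680 rad/s
X_L = ωL = 1920 Ω
X_C = 1/(ωC) = 669 Ω
Net reactance X = X_L − X_C = 1250 Ω
Z = j1250 Ω
|Z| = √(0² + 1250²) = 1250 Ω
I = V/|Z| = 117 mA
V_C = I·|Z_C| = 0.117 × 669 = 78.4 V

78.4 V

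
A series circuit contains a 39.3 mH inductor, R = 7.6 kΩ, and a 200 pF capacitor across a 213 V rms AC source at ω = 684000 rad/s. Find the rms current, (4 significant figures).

10.15 mA

X_L = ωL = 26880 Ω
X_C = 1/(ωC) = 7310 Ω
Net reactance X = X_L − X_C = 19570 Ω
Z = 7600 + j19570 Ω
|Z| = √(7600² + 19570²) = 21000 Ω
I = V/|Z| = 213/21000 = 10.15 mA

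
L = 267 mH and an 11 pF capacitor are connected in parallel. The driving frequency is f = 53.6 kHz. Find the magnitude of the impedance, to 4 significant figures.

ω = 2πf = 336800 rad/s
X_L = ωL = 89920 Ω
X_C = 1/(ωC) = 269900 Ω
Parallel: admittances add. Y = 1/(jωL) + jωC
Y = (0 − j7.416e-06) S
|Y| = 7.416e-06 S → |Z| = 1/|Y| = 134800 Ω, ∠Z = −∠Y = 90.00°

134800 Ω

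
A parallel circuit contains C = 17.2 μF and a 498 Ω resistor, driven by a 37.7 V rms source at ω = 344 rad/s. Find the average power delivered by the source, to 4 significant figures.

X_C = 1/(ωC) = 169.0 Ω
Parallel: admittances add. Y = 1/R + jωC
Y = (0.002008 + j0.005917) S
|Y| = 0.006248 S → |Z| = 1/|Y| = 160.0 Ω, ∠Z = −∠Y = -71.25°
I = V/|Z| = 235.6 mA
P = VI cos φ = 37.7 × 0.2356 × cos(-71.25°) = 2.854 W

2.854 W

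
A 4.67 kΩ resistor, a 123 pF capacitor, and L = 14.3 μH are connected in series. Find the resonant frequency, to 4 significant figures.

ω₀ = 1/√(LC) = 1/√(1.43e-05 × 1.23e-10) = 2.384e+07 rad/s
f₀ = ω₀/(2π) = 3.795 MHz

3.795 MHz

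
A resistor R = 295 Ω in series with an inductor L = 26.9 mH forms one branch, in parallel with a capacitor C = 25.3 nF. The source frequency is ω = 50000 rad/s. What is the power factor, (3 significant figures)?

0.270

X_L = ωL = 1340 Ω
X_C = 1/(ωC) = 791 Ω
Branch 1 (R+jX_L): Z₁ = 295 + j1340 Ω, |Z₁| = 1380 Ω
Branch 2 (−jX_C): Z₂ = −j791 Ω
Parallel: Z = Z₁Z₂/(Z₁+Z₂), |Z| = 1730 Ω, ∠Z = -74.4°
cos φ = cos(-74.4°) = 0.270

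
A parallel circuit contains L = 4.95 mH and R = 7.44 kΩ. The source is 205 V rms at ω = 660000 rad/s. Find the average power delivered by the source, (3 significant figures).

5.65 W

X_L = ωL = 3270 Ω
Parallel: admittances add. Y = 1/R + 1/(jωL)
Y = (0.000134 − j0.000306) S
|Y| = 0.000334 S → |Z| = 1/|Y| = 2990 Ω, ∠Z = −∠Y = 66.3°
I = V/|Z| = 68.5 mA
P = VI cos φ = 205 × 0.0685 × cos(66.3°) = 5.65 W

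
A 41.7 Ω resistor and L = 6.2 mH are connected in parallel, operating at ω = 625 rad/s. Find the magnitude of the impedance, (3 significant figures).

3.86 Ω

X_L = ωL = 3.88 Ω
Parallel: admittances add. Y = 1/R + 1/(jωL)
Y = (0.0240 − j0.258) S
|Y| = 0.259 S → |Z| = 1/|Y| = 3.86 Ω, ∠Z = −∠Y = 84.7°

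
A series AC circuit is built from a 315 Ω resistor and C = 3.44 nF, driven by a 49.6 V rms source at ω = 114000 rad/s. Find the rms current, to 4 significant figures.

X_C = 1/(ωC) = 2550 Ω
Z = 315.0 − j2550 Ω
|Z| = √(315.0² + 2550²) = 2569 Ω
I = V/|Z| = 49.6/2569 = 19.30 mA

19.30 mA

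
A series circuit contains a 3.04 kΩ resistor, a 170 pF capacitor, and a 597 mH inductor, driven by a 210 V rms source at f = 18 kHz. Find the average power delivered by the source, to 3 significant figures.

ω = 2πf = 113100 rad/s
X_L = ωL = 67500 Ω
X_C = 1/(ωC) = 52000 Ω
Net reactance X = X_L − X_C = 15500 Ω
Z = 3040 + j15500 Ω
|Z| = √(3040² + 15500²) = 15800 Ω
∠Z = arctan(15500/3040) = 78.9°
I = V/|Z| = 13.3 mA
P = VI cos φ = 210 × 0.0133 × cos(78.9°) = 537 mW

537 mW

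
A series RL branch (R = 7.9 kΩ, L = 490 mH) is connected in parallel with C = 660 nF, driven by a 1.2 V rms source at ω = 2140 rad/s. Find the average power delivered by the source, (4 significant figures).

179.1 μW

X_L = ωL = 1049 Ω
X_C = 1/(ωC) = 708.0 Ω
Branch 1 (R+jX_L): Z₁ = 7900 + j1049 Ω, |Z₁| = 7969 Ω
Branch 2 (−jX_C): Z₂ = −j708.0 Ω
Parallel: Z = Z₁Z₂/(Z₁+Z₂), |Z| = 713.6 Ω, ∠Z = -84.91°
I = V/|Z| = 1.682 mA
P = VI cos φ = 1.2 × 0.001682 × cos(-84.91°) = 179.1 μW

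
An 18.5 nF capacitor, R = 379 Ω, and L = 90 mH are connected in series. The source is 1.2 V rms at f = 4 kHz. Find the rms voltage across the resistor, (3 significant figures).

1.15 V

ω = 2πf = 25130 rad/s
X_L = ωL = 2260 Ω
X_C = 1/(ωC) = 2150 Ω
Net reactance X = X_L − X_C = 111 Ω
Z = 379 + j111 Ω
|Z| = √(379² + 111²) = 395 Ω
I = V/|Z| = 3.04 mA
V_R = I·|Z_R| = 0.00304 × 379 = 1.15 V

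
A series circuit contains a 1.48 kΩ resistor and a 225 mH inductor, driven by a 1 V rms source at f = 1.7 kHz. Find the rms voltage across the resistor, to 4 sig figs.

ω = 2πf = 10680 rad/s
X_L = ωL = 2403 Ω
Z = 1480 + j2403 Ω
|Z| = √(1480² + 2403²) = 2822 Ω
I = V/|Z| = 354.3 μA
V_R = I·|Z_R| = 0.0003543 × 1480 = 0.5244 V

0.5244 V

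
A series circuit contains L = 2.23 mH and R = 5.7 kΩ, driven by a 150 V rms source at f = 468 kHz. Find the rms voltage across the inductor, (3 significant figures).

ω = 2πf = 2.941e+06 rad/s
X_L = ωL = 6560 Ω
Z = 5700 + j6560 Ω
|Z| = √(5700² + 6560²) = 8690 Ω
I = V/|Z| = 17.3 mA
V_L = I·|Z_L| = 0.0173 × 6560 = 113 V

113 V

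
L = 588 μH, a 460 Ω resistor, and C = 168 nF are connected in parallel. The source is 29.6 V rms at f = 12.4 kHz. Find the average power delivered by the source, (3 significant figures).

1.90 W

ω = 2πf = 77910 rad/s
X_L = ωL = 45.8 Ω
X_C = 1/(ωC) = 76.4 Ω
Parallel: admittances add. Y = 1/R + 1/(jωL) + jωC
Y = (0.00217 − j0.00874) S
|Y| = 0.00901 S → |Z| = 1/|Y| = 111 Ω, ∠Z = −∠Y = 76.0°
I = V/|Z| = 267 mA
P = VI cos φ = 29.6 × 0.267 × cos(76.0°) = 1.90 W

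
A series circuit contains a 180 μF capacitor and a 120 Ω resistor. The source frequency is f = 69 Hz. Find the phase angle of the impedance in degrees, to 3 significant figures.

ω = 2πf = 433.5 rad/s
X_C = 1/(ωC) = 12.8 Ω
Z = 120 − j12.8 Ω
|Z| = √(120² + 12.8²) = 121 Ω
∠Z = arctan(-12.8/120) = -6.10°

-6.10°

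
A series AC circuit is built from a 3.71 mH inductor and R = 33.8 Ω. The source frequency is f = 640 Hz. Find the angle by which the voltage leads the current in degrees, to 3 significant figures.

ω = 2πf = 4021 rad/s
X_L = ωL = 14.9 Ω
Z = 33.8 + j14.9 Ω
|Z| = √(33.8² + 14.9²) = 36.9 Ω
∠Z = arctan(14.9/33.8) = 23.8°

23.8°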